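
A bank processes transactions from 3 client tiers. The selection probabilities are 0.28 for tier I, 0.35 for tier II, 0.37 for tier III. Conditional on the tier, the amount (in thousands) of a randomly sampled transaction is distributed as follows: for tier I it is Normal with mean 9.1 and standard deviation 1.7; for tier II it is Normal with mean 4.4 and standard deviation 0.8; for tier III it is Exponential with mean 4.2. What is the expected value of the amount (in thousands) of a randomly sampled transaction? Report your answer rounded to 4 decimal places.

5.6420

Component means — I: 9.1; II: 4.4; III: 4.2.
E[X] = 0.28·9.1 + 0.35·4.4 + 0.37·4.2 = 5.642.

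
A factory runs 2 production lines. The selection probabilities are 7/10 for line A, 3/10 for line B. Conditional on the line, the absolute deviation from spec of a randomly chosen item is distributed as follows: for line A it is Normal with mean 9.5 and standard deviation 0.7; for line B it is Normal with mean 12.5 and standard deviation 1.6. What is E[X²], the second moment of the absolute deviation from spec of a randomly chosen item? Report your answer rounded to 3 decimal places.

For each component E[X²] = Var + (mean)², giving A: 90.74; B: 158.81.
Overall E[X²] = 0.7·90.74 + 0.3·158.81 = 111.161.

111.161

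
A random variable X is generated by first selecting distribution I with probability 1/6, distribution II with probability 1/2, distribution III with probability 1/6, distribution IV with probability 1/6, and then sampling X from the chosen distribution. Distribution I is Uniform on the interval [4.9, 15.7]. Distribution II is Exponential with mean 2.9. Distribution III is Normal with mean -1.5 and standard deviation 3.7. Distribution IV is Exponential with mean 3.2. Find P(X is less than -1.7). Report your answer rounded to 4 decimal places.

Conditional on each component, P(X < -1.7): I: 0; II: 0; III: 0.478446; IV: 0.
By total probability, P(X < -1.7) = 0.166667·0 + 0.5·0 + 0.166667·0.478446 + 0.166667·0 = 0.079741.

0.0797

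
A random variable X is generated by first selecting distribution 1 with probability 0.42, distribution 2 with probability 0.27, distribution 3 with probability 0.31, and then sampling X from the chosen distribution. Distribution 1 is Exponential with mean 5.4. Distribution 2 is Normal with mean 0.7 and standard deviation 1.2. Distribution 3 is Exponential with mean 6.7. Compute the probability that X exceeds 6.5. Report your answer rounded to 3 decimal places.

0.244

Conditional on each component, P(X > 6.5): 1: 0.300081; 2: 6.71328e-07; 3: 0.379026.
By total probability, P(X > 6.5) = 0.42·0.300081 + 0.27·6.71328e-07 + 0.31·0.379026 = 0.243532.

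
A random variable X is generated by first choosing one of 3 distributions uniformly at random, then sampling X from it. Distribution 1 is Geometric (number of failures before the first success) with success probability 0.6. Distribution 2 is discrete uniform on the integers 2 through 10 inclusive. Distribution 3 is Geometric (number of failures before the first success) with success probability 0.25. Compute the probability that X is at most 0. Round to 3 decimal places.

0.283

Conditional on each component, P(X ≤ 0): 1: 0.6; 2: 0; 3: 0.25.
By total probability, P(X ≤ 0) = 0.333333·0.6 + 0.333333·0 + 0.333333·0.25 = 0.283333.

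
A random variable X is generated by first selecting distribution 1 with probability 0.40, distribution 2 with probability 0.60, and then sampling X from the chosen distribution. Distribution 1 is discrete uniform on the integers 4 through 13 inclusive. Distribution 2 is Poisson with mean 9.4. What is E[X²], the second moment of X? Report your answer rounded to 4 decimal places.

For each component E[X²] = Var + (mean)², giving 1: 80.5; 2: 97.76.
Overall E[X²] = 0.4·80.5 + 0.6·97.76 = 90.856.

90.8560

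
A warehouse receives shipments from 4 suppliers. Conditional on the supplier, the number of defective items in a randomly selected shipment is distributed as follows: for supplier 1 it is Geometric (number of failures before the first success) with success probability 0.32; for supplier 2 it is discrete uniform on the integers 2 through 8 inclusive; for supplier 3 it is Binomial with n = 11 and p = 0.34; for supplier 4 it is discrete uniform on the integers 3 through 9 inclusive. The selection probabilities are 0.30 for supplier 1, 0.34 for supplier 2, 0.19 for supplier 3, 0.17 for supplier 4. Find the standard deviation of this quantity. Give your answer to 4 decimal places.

2.5659

Per component, 1: μ=2.125, E[X²]=11.1562; 2: μ=5, E[X²]=29; 3: μ=3.74, E[X²]=16.456; 4: μ=6, E[X²]=40.
E[X] = 0.3·2.125 + 0.34·5 + 0.19·3.74 + 0.17·6 = 4.0681.
E[X²] = 0.3·11.1562 + 0.34·29 + 0.19·16.456 + 0.17·40 = 23.1335.
Var(X) = E[X²] − (E[X])² = 23.1335 − 16.5494 = 6.58408.
SD(X) = √6.58408 = 2.56595.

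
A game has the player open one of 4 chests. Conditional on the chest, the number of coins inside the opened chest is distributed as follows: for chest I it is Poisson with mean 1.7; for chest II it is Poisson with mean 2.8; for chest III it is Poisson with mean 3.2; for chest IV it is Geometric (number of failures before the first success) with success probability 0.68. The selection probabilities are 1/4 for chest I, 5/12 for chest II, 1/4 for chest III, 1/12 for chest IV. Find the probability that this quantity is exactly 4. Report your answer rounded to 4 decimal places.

0.1259

Conditional on each chest, P(X = 4): I: 0.0635746; II: 0.155739; III: 0.178093; IV: 0.00713032.
By total probability, P(X = 4) = 0.25·0.0635746 + 0.416667·0.155739 + 0.25·0.178093 + 0.0833333·0.00713032 = 0.125902.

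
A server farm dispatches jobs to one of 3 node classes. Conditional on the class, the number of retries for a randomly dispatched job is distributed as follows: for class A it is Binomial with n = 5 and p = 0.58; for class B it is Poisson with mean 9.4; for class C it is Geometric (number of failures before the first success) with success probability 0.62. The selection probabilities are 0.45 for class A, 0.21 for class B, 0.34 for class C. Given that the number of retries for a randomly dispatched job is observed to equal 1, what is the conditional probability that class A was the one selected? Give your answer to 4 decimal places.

0.3359

Likelihoods P(X=1 | ·): A: 0.0902392; B: 0.000777606; C: 0.2356.
Posterior ∝ prior × likelihood. Numerator for A: 0.45·0.0902392 = 0.0406076.
Normalizing constant: 0.45·0.0902392 + 0.21·0.000777606 + 0.34·0.2356 = 0.120875.
P(A | observation) = 0.0406076 / 0.120875 = 0.335948.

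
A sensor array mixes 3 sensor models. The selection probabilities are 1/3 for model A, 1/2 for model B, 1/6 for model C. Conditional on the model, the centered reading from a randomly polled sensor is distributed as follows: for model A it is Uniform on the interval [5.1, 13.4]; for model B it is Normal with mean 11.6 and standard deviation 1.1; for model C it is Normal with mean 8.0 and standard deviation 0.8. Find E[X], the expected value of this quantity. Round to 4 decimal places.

Component means — A: 9.25; B: 11.6; C: 8.
E[X] = 0.333333·9.25 + 0.5·11.6 + 0.166667·8 = 10.2167.

10.2167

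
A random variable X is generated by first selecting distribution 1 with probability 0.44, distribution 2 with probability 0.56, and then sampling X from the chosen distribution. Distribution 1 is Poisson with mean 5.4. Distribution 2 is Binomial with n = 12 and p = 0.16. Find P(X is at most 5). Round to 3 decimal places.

Conditional on each component, P(X ≤ 5): 1: 0.546132; 2: 0.99355.
By total probability, P(X ≤ 5) = 0.44·0.546132 + 0.56·0.99355 = 0.796686.

0.797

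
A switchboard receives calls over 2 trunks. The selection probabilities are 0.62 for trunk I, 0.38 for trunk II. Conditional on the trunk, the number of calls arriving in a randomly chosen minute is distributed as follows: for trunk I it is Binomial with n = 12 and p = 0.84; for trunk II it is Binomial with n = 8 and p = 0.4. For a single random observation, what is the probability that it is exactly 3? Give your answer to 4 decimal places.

Conditional on each trunk, P(X = 3): I: 8.96067e-06; II: 0.278692.
By total probability, P(X = 3) = 0.62·8.96067e-06 + 0.38·0.278692 = 0.105908.

0.1059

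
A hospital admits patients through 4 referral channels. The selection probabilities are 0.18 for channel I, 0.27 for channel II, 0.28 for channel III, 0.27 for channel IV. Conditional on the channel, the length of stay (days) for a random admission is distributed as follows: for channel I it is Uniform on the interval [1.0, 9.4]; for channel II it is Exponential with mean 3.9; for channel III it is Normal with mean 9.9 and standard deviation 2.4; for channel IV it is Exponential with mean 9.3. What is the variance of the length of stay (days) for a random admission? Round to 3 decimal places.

Per component, I: μ=5.2, E[X²]=32.92; II: μ=3.9, E[X²]=30.42; III: μ=9.9, E[X²]=103.77; IV: μ=9.3, E[X²]=172.98.
E[X] = 0.18·5.2 + 0.27·3.9 + 0.28·9.9 + 0.27·9.3 = 7.272.
E[X²] = 0.18·32.92 + 0.27·30.42 + 0.28·103.77 + 0.27·172.98 = 89.8992.
Var(X) = E[X²] − (E[X])² = 89.8992 − 52.882 = 37.0172.

37.017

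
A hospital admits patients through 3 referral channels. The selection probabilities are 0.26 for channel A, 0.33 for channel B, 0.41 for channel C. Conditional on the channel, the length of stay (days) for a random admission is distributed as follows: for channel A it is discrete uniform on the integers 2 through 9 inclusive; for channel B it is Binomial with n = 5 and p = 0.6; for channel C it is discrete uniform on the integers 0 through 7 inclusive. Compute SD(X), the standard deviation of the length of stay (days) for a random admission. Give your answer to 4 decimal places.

Per component, A: μ=5.5, E[X²]=35.5; B: μ=3, E[X²]=10.2; C: μ=3.5, E[X²]=17.5.
E[X] = 0.26·5.5 + 0.33·3 + 0.41·3.5 = 3.855.
E[X²] = 0.26·35.5 + 0.33·10.2 + 0.41·17.5 = 19.771.
Var(X) = E[X²] − (E[X])² = 19.771 − 14.861 = 4.90998.
SD(X) = √4.90998 = 2.21585.

2.2158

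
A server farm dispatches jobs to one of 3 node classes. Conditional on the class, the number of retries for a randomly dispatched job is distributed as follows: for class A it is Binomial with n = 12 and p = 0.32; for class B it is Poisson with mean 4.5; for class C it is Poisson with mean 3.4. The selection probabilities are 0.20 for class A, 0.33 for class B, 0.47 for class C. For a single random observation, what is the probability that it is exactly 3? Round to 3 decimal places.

0.203

Conditional on each class, P(X = 3): A: 0.224106; B: 0.168718; C: 0.218617.
By total probability, P(X = 3) = 0.2·0.224106 + 0.33·0.168718 + 0.47·0.218617 = 0.203248.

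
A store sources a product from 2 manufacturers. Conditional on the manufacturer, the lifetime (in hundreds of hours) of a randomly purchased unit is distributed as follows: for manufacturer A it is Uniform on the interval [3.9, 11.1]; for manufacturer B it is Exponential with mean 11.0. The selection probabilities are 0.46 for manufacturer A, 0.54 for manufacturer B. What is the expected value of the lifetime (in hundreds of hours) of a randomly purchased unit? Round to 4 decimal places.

Component means — A: 7.5; B: 11.
E[X] = 0.46·7.5 + 0.54·11 = 9.39.

9.3900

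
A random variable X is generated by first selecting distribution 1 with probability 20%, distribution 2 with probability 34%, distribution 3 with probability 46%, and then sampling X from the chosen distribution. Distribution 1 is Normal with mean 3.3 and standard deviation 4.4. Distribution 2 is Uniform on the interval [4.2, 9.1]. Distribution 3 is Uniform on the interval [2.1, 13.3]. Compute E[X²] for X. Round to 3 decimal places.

53.848

For each component E[X²] = Var + (mean)², giving 1: 30.25; 2: 46.2233; 3: 69.7433.
Overall E[X²] = 0.2·30.25 + 0.34·46.2233 + 0.46·69.7433 = 53.8479.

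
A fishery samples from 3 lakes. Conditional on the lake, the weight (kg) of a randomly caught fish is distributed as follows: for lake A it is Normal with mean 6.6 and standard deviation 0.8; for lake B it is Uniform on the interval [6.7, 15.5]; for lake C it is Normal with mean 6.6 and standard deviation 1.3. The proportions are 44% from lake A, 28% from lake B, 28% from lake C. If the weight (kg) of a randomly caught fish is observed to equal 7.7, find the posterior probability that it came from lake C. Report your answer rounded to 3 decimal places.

0.339

Likelihoods f(7.7 | ·): A: 0.193765; B: 0.113636; C: 0.214533.
Posterior ∝ prior × likelihood. Numerator for C: 0.28·0.214533 = 0.0600693.
Normalizing constant: 0.44·0.193765 + 0.28·0.113636 + 0.28·0.214533 = 0.177144.
P(C | observation) = 0.0600693 / 0.177144 = 0.339098.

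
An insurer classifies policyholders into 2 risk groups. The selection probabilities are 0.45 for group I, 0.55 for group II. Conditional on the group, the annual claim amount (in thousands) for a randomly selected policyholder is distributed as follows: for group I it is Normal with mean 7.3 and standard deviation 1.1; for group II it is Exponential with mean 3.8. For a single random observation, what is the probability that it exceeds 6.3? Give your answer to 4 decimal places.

0.4731

Conditional on each group, P(X > 6.3): I: 0.818349; II: 0.19054.
By total probability, P(X > 6.3) = 0.45·0.818349 + 0.55·0.19054 = 0.473054.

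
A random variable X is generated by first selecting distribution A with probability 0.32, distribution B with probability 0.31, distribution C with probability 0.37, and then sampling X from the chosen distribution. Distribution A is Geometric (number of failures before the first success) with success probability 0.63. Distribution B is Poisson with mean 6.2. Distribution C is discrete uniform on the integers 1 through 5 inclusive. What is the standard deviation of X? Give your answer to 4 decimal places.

Per component, A: μ=0.587302, E[X²]=1.27715; B: μ=6.2, E[X²]=44.64; C: μ=3, E[X²]=11.
E[X] = 0.32·0.587302 + 0.31·6.2 + 0.37·3 = 3.21994.
E[X²] = 0.32·1.27715 + 0.31·44.64 + 0.37·11 = 18.3171.
Var(X) = E[X²] − (E[X])² = 18.3171 − 10.368 = 7.9491.
SD(X) = √7.9491 = 2.81941.

2.8194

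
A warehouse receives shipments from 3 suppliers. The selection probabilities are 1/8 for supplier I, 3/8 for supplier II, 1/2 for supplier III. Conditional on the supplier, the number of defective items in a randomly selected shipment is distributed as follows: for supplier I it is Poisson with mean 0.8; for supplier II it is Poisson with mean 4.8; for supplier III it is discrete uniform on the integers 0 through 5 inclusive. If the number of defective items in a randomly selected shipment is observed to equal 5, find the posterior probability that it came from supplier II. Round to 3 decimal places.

0.440

Likelihoods P(X=5 | ·): I: 0.00122697; II: 0.174748; III: 0.166667.
Posterior ∝ prior × likelihood. Numerator for II: 0.375·0.174748 = 0.0655304.
Normalizing constant: 0.125·0.00122697 + 0.375·0.174748 + 0.5·0.166667 = 0.149017.
P(II | observation) = 0.0655304 / 0.149017 = 0.439751.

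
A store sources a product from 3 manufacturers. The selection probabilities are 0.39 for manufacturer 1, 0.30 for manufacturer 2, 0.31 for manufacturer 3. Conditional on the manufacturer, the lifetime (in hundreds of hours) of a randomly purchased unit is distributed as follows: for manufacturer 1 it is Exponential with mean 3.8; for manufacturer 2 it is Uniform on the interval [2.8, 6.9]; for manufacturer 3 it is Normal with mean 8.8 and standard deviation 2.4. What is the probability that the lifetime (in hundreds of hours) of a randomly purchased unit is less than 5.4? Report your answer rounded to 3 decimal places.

Conditional on each manufacturer, P(X < 5.4): 1: 0.75854; 2: 0.634146; 3: 0.0782902.
By total probability, P(X < 5.4) = 0.39·0.75854 + 0.3·0.634146 + 0.31·0.0782902 = 0.510345.

0.510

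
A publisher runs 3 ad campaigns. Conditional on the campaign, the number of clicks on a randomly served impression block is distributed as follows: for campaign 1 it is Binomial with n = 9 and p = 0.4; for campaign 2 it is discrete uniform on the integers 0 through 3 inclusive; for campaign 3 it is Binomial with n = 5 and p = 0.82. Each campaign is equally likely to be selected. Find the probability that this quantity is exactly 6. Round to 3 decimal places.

Conditional on each campaign, P(X = 6): 1: 0.0743178; 2: 0; 3: 0.
By total probability, P(X = 6) = 0.333333·0.0743178 + 0.333333·0 + 0.333333·0 = 0.0247726.

0.025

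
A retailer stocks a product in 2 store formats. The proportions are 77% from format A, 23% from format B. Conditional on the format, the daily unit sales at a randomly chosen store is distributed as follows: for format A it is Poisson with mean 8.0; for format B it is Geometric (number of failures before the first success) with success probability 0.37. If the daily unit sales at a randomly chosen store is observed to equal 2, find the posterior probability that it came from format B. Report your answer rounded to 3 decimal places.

Likelihoods P(X=2 | ·): A: 0.0107348; B: 0.146853.
Posterior ∝ prior × likelihood. Numerator for B: 0.23·0.146853 = 0.0337762.
Normalizing constant: 0.77·0.0107348 + 0.23·0.146853 = 0.042042.
P(B | observation) = 0.0337762 / 0.042042 = 0.803392.

0.803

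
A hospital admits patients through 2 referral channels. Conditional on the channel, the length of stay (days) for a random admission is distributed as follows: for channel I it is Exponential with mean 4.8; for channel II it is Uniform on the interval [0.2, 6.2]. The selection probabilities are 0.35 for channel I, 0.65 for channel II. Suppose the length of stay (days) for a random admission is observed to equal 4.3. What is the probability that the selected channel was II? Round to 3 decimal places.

0.784

Likelihoods f(4.3 | ·): I: 0.0850557; II: 0.166667.
Posterior ∝ prior × likelihood. Numerator for II: 0.65·0.166667 = 0.108333.
Normalizing constant: 0.35·0.0850557 + 0.65·0.166667 = 0.138103.
P(II | observation) = 0.108333 / 0.138103 = 0.78444.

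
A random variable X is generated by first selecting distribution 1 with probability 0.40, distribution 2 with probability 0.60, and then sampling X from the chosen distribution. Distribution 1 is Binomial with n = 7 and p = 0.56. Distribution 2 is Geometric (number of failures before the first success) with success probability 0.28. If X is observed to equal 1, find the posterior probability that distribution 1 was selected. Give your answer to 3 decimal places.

0.086

Likelihoods P(X=1 | ·): 1: 0.0284448; 2: 0.2016.
Posterior ∝ prior × likelihood. Numerator for 1: 0.4·0.0284448 = 0.0113779.
Normalizing constant: 0.4·0.0284448 + 0.6·0.2016 = 0.132338.
P(1 | observation) = 0.0113779 / 0.132338 = 0.0859761.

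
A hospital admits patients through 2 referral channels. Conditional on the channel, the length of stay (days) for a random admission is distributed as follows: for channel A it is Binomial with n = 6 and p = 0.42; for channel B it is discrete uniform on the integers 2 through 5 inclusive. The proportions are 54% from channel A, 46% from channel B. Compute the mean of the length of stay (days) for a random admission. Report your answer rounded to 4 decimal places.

Component means — A: 2.52; B: 3.5.
E[X] = 0.54·2.52 + 0.46·3.5 = 2.9708.

2.9708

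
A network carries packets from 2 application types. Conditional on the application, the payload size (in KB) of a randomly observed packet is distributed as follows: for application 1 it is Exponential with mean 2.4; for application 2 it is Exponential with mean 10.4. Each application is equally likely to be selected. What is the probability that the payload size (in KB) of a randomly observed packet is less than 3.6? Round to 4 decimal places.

0.5347

Conditional on each application, P(X < 3.6): 1: 0.77687; 2: 0.292596.
By total probability, P(X < 3.6) = 0.5·0.77687 + 0.5·0.292596 = 0.534733.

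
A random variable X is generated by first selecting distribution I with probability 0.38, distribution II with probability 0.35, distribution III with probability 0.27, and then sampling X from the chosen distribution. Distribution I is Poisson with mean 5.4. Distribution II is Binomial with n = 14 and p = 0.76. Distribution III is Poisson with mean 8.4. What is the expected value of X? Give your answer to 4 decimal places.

8.0440

Component means — I: 5.4; II: 10.64; III: 8.4.
E[X] = 0.38·5.4 + 0.35·10.64 + 0.27·8.4 = 8.044.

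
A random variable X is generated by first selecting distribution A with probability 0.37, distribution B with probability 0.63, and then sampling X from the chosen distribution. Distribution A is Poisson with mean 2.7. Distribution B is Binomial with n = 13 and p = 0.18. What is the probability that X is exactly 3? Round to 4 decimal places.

Conditional on each component, P(X = 3): A: 0.220468; B: 0.229257.
By total probability, P(X = 3) = 0.37·0.220468 + 0.63·0.229257 = 0.226005.

0.2260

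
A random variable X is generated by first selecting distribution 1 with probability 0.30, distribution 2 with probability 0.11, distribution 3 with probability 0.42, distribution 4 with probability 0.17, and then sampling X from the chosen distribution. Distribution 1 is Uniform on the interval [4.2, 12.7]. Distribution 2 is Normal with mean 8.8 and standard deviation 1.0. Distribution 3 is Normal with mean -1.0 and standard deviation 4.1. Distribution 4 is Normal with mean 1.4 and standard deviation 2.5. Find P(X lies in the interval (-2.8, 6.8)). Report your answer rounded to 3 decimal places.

Conditional on each component, P(-2.8 < X < 6.8): 1: 0.305882; 2: 0.0227501; 3: 0.641121; 4: 0.938135.
By total probability, P(-2.8 < X < 6.8) = 0.3·0.305882 + 0.11·0.0227501 + 0.42·0.641121 + 0.17·0.938135 = 0.523021.

0.523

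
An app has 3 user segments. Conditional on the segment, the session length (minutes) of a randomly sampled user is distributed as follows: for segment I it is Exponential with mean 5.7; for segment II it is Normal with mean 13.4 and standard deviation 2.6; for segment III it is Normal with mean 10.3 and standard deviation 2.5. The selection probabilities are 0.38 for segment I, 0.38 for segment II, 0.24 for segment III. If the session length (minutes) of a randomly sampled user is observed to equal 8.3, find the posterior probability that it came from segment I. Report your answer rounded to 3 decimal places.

0.300

Likelihoods f(8.3 | ·): I: 0.0409008; II: 0.0224096; III: 0.115877.
Posterior ∝ prior × likelihood. Numerator for I: 0.38·0.0409008 = 0.0155423.
Normalizing constant: 0.38·0.0409008 + 0.38·0.0224096 + 0.24·0.115877 = 0.0518683.
P(I | observation) = 0.0155423 / 0.0518683 = 0.299649.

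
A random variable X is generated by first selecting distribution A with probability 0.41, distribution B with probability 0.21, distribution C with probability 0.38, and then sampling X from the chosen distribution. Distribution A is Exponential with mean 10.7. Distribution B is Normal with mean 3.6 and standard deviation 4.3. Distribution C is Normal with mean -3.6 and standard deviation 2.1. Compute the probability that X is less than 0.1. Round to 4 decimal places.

Conditional on each component, P(X < 0.1): A: 0.00930226; B: 0.207836; C: 0.960957.
By total probability, P(X < 0.1) = 0.41·0.00930226 + 0.21·0.207836 + 0.38·0.960957 = 0.412623.

0.4126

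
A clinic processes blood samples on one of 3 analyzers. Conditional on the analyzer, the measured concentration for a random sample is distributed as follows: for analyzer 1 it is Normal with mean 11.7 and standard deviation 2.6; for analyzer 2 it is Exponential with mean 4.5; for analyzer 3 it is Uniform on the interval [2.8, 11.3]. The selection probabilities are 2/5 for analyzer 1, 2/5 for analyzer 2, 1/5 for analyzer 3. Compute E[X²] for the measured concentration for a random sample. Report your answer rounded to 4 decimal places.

For each component E[X²] = Var + (mean)², giving 1: 143.65; 2: 40.5; 3: 55.7233.
Overall E[X²] = 0.4·143.65 + 0.4·40.5 + 0.2·55.7233 = 84.8047.

84.8047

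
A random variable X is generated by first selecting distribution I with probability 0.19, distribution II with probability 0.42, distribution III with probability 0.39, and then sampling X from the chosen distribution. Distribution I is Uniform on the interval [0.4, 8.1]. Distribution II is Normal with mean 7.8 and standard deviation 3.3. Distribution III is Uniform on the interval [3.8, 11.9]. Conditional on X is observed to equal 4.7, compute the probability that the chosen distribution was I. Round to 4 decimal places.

0.2339

Likelihoods f(4.7 | ·): I: 0.12987; II: 0.0777628; III: 0.123457.
Posterior ∝ prior × likelihood. Numerator for I: 0.19·0.12987 = 0.0246753.
Normalizing constant: 0.19·0.12987 + 0.42·0.0777628 + 0.39·0.123457 = 0.105484.
P(I | observation) = 0.0246753 / 0.105484 = 0.233925.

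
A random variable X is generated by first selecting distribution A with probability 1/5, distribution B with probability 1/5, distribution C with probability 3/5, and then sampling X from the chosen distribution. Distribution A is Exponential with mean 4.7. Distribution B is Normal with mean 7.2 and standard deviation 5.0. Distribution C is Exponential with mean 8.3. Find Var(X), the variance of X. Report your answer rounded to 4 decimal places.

Per component, A: μ=4.7, E[X²]=44.18; B: μ=7.2, E[X²]=76.84; C: μ=8.3, E[X²]=137.78.
E[X] = 0.2·4.7 + 0.2·7.2 + 0.6·8.3 = 7.36.
E[X²] = 0.2·44.18 + 0.2·76.84 + 0.6·137.78 = 106.872.
Var(X) = E[X²] − (E[X])² = 106.872 − 54.1696 = 52.7024.

52.7024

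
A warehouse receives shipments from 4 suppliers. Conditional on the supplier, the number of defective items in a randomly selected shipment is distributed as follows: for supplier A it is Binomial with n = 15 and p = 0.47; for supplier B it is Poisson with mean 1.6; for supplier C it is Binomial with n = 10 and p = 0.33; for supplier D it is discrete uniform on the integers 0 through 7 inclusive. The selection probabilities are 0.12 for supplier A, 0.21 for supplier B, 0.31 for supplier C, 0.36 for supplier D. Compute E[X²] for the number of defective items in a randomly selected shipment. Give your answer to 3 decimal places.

For each component E[X²] = Var + (mean)², giving A: 53.439; B: 4.16; C: 13.101; D: 17.5.
Overall E[X²] = 0.12·53.439 + 0.21·4.16 + 0.31·13.101 + 0.36·17.5 = 17.6476.

17.648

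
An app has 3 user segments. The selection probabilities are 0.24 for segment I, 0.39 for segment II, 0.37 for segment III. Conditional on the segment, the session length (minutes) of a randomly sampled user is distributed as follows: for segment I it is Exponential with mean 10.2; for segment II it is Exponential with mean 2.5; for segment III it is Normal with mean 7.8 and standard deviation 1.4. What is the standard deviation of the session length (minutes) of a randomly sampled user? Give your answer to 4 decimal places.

6.1844

Per component, I: μ=10.2, E[X²]=208.08; II: μ=2.5, E[X²]=12.5; III: μ=7.8, E[X²]=62.8.
E[X] = 0.24·10.2 + 0.39·2.5 + 0.37·7.8 = 6.309.
E[X²] = 0.24·208.08 + 0.39·12.5 + 0.37·62.8 = 78.0502.
Var(X) = E[X²] − (E[X])² = 78.0502 − 39.8035 = 38.2467.
SD(X) = √38.2467 = 6.18439.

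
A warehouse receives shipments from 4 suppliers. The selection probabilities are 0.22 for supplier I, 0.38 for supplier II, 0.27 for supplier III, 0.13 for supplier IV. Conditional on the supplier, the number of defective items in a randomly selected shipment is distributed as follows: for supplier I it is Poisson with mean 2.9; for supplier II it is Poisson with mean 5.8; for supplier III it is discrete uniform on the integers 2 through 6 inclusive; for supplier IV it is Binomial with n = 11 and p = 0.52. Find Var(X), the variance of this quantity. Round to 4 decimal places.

5.1779

Per component, I: μ=2.9, E[X²]=11.31; II: μ=5.8, E[X²]=39.44; III: μ=4, E[X²]=18; IV: μ=5.72, E[X²]=35.464.
E[X] = 0.22·2.9 + 0.38·5.8 + 0.27·4 + 0.13·5.72 = 4.6656.
E[X²] = 0.22·11.31 + 0.38·39.44 + 0.27·18 + 0.13·35.464 = 26.9457.
Var(X) = E[X²] − (E[X])² = 26.9457 − 21.7678 = 5.1779.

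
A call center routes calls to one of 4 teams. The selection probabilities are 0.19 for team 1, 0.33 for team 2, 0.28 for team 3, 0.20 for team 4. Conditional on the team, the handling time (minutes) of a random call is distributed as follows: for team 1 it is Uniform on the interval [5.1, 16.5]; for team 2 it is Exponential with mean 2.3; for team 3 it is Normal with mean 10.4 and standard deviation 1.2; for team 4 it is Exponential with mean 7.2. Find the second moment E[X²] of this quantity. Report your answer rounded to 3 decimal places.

For each component E[X²] = Var + (mean)², giving 1: 127.47; 2: 10.58; 3: 109.6; 4: 103.68.
Overall E[X²] = 0.19·127.47 + 0.33·10.58 + 0.28·109.6 + 0.2·103.68 = 79.1347.

79.135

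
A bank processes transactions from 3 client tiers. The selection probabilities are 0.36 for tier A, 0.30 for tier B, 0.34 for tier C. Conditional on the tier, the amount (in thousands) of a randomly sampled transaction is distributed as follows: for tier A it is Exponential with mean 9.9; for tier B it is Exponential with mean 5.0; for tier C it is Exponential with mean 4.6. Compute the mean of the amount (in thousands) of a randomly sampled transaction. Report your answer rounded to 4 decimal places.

6.6280

Component means — A: 9.9; B: 5; C: 4.6.
E[X] = 0.36·9.9 + 0.3·5 + 0.34·4.6 = 6.628.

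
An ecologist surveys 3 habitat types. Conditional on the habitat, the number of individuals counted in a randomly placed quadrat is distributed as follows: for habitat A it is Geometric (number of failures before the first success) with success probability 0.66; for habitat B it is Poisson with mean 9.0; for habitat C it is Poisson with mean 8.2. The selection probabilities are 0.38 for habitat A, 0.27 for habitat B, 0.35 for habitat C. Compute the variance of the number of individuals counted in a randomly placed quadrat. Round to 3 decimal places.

20.898

Per component, A: μ=0.515152, E[X²]=1.04591; B: μ=9, E[X²]=90; C: μ=8.2, E[X²]=75.44.
E[X] = 0.38·0.515152 + 0.27·9 + 0.35·8.2 = 5.49576.
E[X²] = 0.38·1.04591 + 0.27·90 + 0.35·75.44 = 51.1014.
Var(X) = E[X²] − (E[X])² = 51.1014 − 30.2034 = 20.8981.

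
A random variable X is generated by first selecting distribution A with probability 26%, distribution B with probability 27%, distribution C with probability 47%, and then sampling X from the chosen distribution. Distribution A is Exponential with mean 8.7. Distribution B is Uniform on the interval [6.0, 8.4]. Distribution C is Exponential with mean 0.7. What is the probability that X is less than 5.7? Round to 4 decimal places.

0.5948

Conditional on each component, P(X < 5.7): A: 0.480647; B: 0; C: 0.999709.
By total probability, P(X < 5.7) = 0.26·0.480647 + 0.27·0 + 0.47·0.999709 = 0.594832.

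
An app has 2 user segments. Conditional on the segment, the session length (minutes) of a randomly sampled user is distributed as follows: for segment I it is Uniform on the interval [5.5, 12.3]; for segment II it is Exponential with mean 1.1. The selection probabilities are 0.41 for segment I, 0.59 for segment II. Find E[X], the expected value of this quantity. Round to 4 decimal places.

Component means — I: 8.9; II: 1.1.
E[X] = 0.41·8.9 + 0.59·1.1 = 4.298.

4.2980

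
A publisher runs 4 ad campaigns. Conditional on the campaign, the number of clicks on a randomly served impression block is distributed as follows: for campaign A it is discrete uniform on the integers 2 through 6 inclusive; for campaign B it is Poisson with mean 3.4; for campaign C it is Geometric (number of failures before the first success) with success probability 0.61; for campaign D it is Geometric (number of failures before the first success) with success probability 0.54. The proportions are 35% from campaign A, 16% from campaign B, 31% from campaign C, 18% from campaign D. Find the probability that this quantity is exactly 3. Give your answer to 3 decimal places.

Conditional on each campaign, P(X = 3): A: 0.2; B: 0.218617; C: 0.0361846; D: 0.0525614.
By total probability, P(X = 3) = 0.35·0.2 + 0.16·0.218617 + 0.31·0.0361846 + 0.18·0.0525614 = 0.125657.

0.126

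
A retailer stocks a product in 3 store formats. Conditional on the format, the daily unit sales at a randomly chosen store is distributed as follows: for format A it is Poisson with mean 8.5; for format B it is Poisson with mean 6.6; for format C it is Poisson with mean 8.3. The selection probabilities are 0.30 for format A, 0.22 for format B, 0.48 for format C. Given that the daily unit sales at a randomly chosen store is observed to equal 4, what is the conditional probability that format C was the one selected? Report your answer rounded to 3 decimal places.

0.390

Likelihoods P(X=4 | ·): A: 0.0442549; B: 0.107553; C: 0.0491425.
Posterior ∝ prior × likelihood. Numerator for C: 0.48·0.0491425 = 0.0235884.
Normalizing constant: 0.3·0.0442549 + 0.22·0.107553 + 0.48·0.0491425 = 0.0605264.
P(C | observation) = 0.0235884 / 0.0605264 = 0.38972.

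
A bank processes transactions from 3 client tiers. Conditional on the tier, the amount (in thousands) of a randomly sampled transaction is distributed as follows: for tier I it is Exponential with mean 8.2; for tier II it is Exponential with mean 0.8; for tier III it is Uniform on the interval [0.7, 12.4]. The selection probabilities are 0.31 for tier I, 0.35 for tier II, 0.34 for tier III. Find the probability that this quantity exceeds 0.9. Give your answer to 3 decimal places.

Conditional on each tier, P(X > 0.9): I: 0.896053; II: 0.324652; III: 0.982906.
By total probability, P(X > 0.9) = 0.31·0.896053 + 0.35·0.324652 + 0.34·0.982906 = 0.725593.

0.726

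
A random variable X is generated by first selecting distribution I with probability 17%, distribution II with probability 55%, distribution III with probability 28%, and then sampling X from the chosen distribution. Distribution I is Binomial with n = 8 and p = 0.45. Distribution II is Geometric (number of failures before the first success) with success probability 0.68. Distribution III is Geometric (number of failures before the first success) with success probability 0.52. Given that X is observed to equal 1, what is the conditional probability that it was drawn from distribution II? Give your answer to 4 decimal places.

0.6018

Likelihoods P(X=1 | ·): I: 0.0548077; II: 0.2176; III: 0.2496.
Posterior ∝ prior × likelihood. Numerator for II: 0.55·0.2176 = 0.11968.
Normalizing constant: 0.17·0.0548077 + 0.55·0.2176 + 0.28·0.2496 = 0.198885.
P(II | observation) = 0.11968 / 0.198885 = 0.601754.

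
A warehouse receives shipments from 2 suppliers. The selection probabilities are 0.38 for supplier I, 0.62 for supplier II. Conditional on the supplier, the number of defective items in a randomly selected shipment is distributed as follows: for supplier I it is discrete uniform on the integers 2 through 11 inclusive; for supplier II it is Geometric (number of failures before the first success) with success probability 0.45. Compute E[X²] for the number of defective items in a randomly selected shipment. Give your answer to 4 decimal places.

21.8001

For each component E[X²] = Var + (mean)², giving I: 50.5; II: 4.20988.
Overall E[X²] = 0.38·50.5 + 0.62·4.20988 = 21.8001.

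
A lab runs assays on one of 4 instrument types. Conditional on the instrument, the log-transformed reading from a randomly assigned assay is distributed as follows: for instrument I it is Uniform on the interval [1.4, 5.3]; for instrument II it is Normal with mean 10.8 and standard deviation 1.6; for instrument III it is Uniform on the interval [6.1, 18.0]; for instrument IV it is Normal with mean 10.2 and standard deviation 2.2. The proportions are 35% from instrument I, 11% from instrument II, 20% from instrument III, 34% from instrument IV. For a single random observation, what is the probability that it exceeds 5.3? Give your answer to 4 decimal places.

0.6456

Conditional on each instrument, P(X > 5.3): I: 0; II: 0.999706; III: 1; IV: 0.987035.
By total probability, P(X > 5.3) = 0.35·0 + 0.11·0.999706 + 0.2·1 + 0.34·0.987035 = 0.64556.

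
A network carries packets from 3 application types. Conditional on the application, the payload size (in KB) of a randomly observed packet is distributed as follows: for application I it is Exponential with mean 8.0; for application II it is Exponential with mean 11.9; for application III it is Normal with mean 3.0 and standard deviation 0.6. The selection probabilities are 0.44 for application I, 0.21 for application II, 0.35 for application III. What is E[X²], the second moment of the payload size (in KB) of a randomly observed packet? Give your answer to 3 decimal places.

For each component E[X²] = Var + (mean)², giving I: 128; II: 283.22; III: 9.36.
Overall E[X²] = 0.44·128 + 0.21·283.22 + 0.35·9.36 = 119.072.

119.072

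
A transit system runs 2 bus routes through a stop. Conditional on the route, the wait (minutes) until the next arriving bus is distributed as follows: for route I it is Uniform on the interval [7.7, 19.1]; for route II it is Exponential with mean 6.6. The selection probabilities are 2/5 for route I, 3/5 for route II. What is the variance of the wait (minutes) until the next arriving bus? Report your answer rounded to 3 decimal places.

41.566

Per component, I: μ=13.4, E[X²]=190.39; II: μ=6.6, E[X²]=87.12.
E[X] = 0.4·13.4 + 0.6·6.6 = 9.32.
E[X²] = 0.4·190.39 + 0.6·87.12 = 128.428.
Var(X) = E[X²] − (E[X])² = 128.428 − 86.8624 = 41.5656.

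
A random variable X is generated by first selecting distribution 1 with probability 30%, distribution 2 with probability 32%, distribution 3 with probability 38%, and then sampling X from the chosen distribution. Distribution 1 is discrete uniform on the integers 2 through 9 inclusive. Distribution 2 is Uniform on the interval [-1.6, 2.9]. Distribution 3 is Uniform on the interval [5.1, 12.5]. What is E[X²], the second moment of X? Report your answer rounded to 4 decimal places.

For each component E[X²] = Var + (mean)², giving 1: 35.5; 2: 2.11; 3: 82.0033.
Overall E[X²] = 0.3·35.5 + 0.32·2.11 + 0.38·82.0033 = 42.4865.

42.4865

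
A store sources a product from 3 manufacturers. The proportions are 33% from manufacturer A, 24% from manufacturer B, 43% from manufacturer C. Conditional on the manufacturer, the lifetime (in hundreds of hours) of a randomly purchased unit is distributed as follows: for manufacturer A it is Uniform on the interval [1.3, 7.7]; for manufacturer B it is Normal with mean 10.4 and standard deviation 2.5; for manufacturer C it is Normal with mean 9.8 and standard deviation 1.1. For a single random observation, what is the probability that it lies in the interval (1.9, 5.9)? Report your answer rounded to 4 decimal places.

Conditional on each manufacturer, P(1.9 < X < 5.9): A: 0.625; B: 0.0355934; C: 0.000195968.
By total probability, P(1.9 < X < 5.9) = 0.33·0.625 + 0.24·0.0355934 + 0.43·0.000195968 = 0.214877.

0.2149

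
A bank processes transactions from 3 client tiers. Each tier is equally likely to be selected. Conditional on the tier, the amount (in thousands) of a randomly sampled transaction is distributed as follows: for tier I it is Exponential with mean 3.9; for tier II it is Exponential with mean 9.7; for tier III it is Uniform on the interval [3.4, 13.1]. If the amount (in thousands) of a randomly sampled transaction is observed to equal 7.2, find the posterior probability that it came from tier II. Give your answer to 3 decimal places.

0.255

Likelihoods f(7.2 | ·): I: 0.0404726; II: 0.0490756; III: 0.103093.
Posterior ∝ prior × likelihood. Numerator for II: 0.333333·0.0490756 = 0.0163585.
Normalizing constant: 0.333333·0.0404726 + 0.333333·0.0490756 + 0.333333·0.103093 = 0.0642136.
P(II | observation) = 0.0163585 / 0.0642136 = 0.254752.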